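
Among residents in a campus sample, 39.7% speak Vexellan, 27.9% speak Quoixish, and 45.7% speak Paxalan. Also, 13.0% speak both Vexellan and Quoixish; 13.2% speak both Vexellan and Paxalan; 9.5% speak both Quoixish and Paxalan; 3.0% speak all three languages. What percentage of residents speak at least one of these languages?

80.6%

Using inclusion–exclusion:
P(union) = 39.7 + 27.9 + 45.7 − 13.0 − 13.2 − 9.5 + 3.0 = 80.6%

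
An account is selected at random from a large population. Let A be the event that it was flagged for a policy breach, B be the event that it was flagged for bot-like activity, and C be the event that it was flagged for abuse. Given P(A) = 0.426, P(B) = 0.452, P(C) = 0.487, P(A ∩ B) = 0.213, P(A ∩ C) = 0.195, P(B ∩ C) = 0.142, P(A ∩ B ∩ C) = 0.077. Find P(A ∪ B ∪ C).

0.892

P(A ∪ B ∪ C) = 0.426 + 0.452 + 0.487 − 0.213 − 0.195 − 0.142 + 0.077 = 0.892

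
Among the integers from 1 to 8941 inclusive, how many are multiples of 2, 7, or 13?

4470 + 1277 + 687 − 638 − 343 − 98 + 49 = 5404

5404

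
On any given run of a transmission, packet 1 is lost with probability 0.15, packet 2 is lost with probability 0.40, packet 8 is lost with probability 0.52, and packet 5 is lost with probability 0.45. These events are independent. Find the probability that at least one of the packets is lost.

0.86536

P(none) = (1 − 0.15) × (1 − 0.40) × (1 − 0.52) × (1 − 0.45) = 0.85 × 0.60 × 0.48 × 0.55 = 0.13464
P(at least one) = 1 − 0.13464 = 0.86536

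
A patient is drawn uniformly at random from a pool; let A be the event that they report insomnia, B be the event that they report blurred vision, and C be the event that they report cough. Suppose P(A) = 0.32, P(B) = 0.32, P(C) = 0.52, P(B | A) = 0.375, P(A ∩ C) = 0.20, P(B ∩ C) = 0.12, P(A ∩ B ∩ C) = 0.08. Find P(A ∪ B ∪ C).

0.80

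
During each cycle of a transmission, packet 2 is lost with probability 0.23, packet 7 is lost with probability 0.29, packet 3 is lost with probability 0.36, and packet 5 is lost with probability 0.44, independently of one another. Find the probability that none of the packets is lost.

0.19593728

P(none) = (1 − 0.23) × (1 − 0.29) × (1 − 0.36) × (1 − 0.44) = 0.77 × 0.71 × 0.64 × 0.56 = 0.19593728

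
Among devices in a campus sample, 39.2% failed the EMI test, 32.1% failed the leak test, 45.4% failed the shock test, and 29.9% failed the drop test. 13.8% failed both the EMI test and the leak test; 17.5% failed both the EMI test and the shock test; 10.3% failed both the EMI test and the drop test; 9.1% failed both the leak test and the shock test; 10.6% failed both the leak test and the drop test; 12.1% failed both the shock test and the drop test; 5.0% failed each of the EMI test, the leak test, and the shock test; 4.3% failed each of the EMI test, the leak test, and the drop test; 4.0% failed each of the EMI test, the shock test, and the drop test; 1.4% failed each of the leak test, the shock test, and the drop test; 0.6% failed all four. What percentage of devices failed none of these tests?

12.7%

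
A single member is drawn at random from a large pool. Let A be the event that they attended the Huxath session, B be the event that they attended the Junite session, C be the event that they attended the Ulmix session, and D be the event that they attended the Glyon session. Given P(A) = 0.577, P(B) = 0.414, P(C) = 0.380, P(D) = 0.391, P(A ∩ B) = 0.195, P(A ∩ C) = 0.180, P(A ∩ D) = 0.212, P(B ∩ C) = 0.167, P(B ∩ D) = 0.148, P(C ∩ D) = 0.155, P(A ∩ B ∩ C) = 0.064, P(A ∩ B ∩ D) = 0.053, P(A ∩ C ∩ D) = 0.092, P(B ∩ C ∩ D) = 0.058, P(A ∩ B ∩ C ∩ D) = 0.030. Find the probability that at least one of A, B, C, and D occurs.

0.942

By inclusion–exclusion:
P(A ∪ B ∪ C ∪ D) = 0.577 + 0.414 + 0.380 + 0.391 − 0.195 − 0.180 − 0.212 − 0.167 − 0.148 − 0.155 + 0.064 + 0.053 + 0.092 + 0.058 − 0.030 = 0.942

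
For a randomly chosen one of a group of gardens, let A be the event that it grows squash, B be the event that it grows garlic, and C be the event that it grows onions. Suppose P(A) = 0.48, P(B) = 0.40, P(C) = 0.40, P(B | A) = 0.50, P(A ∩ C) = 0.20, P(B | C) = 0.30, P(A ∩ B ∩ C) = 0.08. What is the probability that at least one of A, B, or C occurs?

0.80

P(A ∩ B) = P(A)·P(B|A) = 0.48 × 0.50 = 0.24
P(B ∩ C) = P(C)·P(B|C) = 0.40 × 0.30 = 0.12
P(A ∪ B ∪ C) = 0.48 + 0.40 + 0.40 − 0.24 − 0.20 − 0.12 + 0.08 = 0.80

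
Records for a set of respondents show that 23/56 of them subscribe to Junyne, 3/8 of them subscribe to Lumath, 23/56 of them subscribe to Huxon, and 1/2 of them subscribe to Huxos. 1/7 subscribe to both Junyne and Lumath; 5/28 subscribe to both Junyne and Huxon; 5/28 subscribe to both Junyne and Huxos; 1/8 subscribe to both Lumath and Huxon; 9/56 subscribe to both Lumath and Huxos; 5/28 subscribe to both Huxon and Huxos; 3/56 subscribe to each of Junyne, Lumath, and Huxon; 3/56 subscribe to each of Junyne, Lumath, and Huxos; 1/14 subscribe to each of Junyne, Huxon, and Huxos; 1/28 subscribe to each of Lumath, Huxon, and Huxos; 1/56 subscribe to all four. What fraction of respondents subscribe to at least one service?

Apply inclusion-exclusion:
P(at least one) = 23/56 + 3/8 + 23/56 + 1/2 − 1/7 − 5/28 − 5/28 − 1/8 − 9/56 − 5/28 + 3/56 + 3/56 + 1/14 + 1/28 − 1/56 = 13/14

13/14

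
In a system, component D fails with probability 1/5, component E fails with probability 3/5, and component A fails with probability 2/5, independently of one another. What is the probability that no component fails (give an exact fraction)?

24/125

P(none) = (1 − 1/5) × (1 − 3/5) × (1 − 2/5) = 4/5 × 2/5 × 3/5 = 24/125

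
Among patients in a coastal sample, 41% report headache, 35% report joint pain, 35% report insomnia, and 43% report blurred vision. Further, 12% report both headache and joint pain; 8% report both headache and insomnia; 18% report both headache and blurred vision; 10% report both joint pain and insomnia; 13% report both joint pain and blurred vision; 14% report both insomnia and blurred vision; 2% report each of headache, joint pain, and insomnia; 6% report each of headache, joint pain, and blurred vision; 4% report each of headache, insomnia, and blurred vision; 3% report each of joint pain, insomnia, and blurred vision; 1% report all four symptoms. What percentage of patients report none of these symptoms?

7%

Using inclusion–exclusion:
P(≥1) = 41 + 35 + 35 + 43 − 12 − 8 − 18 − 10 − 13 − 14 + 2 + 6 + 4 + 3 − 1 = 93%
P(none) = 100% − 93% = 7%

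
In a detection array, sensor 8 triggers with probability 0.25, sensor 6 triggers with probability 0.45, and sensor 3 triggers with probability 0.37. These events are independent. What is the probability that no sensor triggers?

0.259875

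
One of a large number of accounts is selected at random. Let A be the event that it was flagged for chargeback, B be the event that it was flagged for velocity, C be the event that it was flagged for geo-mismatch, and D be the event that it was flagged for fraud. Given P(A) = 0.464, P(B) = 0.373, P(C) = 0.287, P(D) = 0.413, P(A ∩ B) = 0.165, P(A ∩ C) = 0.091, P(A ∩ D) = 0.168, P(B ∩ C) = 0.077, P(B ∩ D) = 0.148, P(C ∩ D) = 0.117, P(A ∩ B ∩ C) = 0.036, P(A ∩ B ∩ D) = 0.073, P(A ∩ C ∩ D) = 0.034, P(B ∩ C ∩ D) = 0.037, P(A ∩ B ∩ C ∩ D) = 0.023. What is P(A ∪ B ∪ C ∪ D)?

0.928

By inclusion–exclusion:
P(A ∪ B ∪ C ∪ D) = 0.464 + 0.373 + 0.287 + 0.413 − 0.165 − 0.091 − 0.168 − 0.077 − 0.148 − 0.117 + 0.036 + 0.073 + 0.034 + 0.037 − 0.023 = 0.928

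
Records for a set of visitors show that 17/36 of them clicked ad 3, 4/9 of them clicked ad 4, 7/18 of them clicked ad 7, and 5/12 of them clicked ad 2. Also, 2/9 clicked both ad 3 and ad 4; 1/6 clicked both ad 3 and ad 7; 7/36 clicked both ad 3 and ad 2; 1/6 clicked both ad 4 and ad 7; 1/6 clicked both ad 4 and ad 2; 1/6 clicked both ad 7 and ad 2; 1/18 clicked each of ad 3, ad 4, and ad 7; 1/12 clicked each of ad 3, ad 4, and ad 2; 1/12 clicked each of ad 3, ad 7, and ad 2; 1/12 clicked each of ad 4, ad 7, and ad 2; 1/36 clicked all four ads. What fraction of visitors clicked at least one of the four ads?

Inclusion–exclusion gives
P(union) = 17/36 + 4/9 + 7/18 + 5/12 − 2/9 − 1/6 − 7/36 − 1/6 − 1/6 − 1/6 + 1/18 + 1/12 + 1/12 + 1/12 − 1/36 = 11/12

11/12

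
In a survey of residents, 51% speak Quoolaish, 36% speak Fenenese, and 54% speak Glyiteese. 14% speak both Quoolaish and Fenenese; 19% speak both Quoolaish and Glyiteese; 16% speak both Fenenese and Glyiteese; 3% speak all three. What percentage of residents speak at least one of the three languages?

95%

By inclusion–exclusion:
P(union) = 51 + 36 + 54 − 14 − 19 − 16 + 3 = 95%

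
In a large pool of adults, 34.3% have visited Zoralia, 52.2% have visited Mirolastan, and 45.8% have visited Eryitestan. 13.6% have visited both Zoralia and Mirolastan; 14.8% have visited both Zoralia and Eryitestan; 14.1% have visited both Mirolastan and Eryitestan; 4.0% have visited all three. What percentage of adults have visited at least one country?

Inclusion–exclusion gives
P(≥1) = 34.3 + 52.2 + 45.8 − 13.6 − 14.8 − 14.1 + 4.0 = 93.8%

93.8%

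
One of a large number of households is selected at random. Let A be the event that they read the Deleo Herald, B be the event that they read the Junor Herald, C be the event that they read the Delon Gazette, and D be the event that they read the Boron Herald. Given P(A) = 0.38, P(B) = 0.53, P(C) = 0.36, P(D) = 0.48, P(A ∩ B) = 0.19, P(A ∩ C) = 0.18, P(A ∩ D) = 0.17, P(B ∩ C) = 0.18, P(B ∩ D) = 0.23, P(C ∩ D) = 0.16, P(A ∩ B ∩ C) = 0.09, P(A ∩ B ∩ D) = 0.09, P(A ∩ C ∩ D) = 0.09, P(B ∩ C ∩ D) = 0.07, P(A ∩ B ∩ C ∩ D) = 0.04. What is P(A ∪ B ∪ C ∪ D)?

0.94

Inclusion–exclusion gives
P(A ∪ B ∪ C ∪ D) = 0.38 + 0.53 + 0.36 + 0.48 − 0.19 − 0.18 − 0.17 − 0.18 − 0.23 − 0.16 + 0.09 + 0.09 + 0.09 + 0.07 − 0.04 = 0.94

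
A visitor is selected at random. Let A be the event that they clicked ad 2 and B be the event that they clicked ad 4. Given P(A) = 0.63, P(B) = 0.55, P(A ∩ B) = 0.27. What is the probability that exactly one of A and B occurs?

Using the inclusion–exclusion count for exactly one event:
P(exactly one) = 0.63 + 0.55 − 2·0.27 = 0.64

0.64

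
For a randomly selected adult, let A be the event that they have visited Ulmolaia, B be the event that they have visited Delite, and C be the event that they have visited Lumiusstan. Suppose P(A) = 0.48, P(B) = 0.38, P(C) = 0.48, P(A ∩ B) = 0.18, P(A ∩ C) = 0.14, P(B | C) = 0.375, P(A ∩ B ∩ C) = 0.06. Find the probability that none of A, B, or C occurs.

0.10

P(B ∩ C) = P(C)·P(B|C) = 0.48 × 0.375 = 0.18
By inclusion-exclusion,
P(A ∪ B ∪ C) = 0.48 + 0.38 + 0.48 − 0.18 − 0.14 − 0.18 + 0.06 = 0.90
P(none) = 1 − 0.90 = 0.10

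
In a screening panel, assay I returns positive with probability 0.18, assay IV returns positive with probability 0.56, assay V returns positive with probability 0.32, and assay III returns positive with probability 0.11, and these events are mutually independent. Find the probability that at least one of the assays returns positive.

Since the events are independent, P(none) is the product of the individual non-occurrence probabilities.
P(none) = (1 − 0.18) × (1 − 0.56) × (1 − 0.32) × (1 − 0.11) = 0.82 × 0.44 × 0.68 × 0.89 = 0.21835616
P(at least one) = 1 − 0.21835616 = 0.78164384

0.78164384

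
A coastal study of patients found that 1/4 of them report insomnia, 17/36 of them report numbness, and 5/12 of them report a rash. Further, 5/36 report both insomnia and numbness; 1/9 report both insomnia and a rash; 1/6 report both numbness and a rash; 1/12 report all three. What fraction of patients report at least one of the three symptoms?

Inclusion–exclusion gives
P(union) = 1/4 + 17/36 + 5/12 − 5/36 − 1/9 − 1/6 + 1/12 = 29/36

29/36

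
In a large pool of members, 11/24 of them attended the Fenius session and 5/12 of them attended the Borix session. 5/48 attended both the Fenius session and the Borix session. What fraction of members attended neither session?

By inclusion-exclusion,
P(≥1) = 11/24 + 5/12 − 5/48 = 37/48
P(none) = 1 − 37/48 = 11/48

11/48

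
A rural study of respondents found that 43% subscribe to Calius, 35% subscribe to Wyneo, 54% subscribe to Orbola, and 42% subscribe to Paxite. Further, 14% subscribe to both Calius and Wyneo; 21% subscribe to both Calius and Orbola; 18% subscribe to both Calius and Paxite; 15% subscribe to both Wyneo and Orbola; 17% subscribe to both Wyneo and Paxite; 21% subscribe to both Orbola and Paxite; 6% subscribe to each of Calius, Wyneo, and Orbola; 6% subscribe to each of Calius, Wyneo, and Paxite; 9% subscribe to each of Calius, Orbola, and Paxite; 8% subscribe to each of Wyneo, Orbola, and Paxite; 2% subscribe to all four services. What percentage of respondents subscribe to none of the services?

5%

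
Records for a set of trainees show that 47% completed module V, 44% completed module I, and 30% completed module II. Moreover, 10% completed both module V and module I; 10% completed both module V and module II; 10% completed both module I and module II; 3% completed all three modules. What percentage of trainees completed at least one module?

94%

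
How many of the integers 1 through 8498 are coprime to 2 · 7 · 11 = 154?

3311

Using inclusion–exclusion:
⌊8498/2⌋ + ⌊8498/7⌋ + ⌊8498/11⌋ − ⌊8498/14⌋ − ⌊8498/22⌋ − ⌊8498/77⌋ + ⌊8498/154⌋ = 4249 + 1214 + 772 − 607 − 386 − 110 + 55 = 5187
8498 − 5187 = 3311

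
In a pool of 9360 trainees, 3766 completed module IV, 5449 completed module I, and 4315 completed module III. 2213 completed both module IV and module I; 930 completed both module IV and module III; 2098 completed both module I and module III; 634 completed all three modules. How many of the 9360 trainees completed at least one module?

8923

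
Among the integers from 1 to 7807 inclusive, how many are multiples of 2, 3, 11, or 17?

3903 + 2602 + 709 + 459 − 1301 − 354 − 229 − 236 − 153 − 41 + 118 + 76 + 20 + 13 − 6 = 5580

5580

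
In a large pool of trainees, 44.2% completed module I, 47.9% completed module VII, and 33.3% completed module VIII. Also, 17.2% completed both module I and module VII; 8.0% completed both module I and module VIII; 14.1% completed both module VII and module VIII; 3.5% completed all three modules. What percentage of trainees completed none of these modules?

P(union) = 44.2 + 47.9 + 33.3 − 17.2 − 8.0 − 14.1 + 3.5 = 89.6%
P(none) = 100% − 89.6% = 10.4%

10.4%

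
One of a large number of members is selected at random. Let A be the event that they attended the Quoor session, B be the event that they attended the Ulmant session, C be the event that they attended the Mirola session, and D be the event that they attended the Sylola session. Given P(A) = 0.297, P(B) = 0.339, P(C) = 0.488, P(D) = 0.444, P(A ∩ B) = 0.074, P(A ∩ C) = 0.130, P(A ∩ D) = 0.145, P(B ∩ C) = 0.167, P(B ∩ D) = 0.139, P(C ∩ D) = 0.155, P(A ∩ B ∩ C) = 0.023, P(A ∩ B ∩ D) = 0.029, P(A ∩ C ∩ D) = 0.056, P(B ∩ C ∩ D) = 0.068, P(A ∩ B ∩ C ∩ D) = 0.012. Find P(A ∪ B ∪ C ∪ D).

0.922

Inclusion–exclusion gives
P(A ∪ B ∪ C ∪ D) = 0.297 + 0.339 + 0.488 + 0.444 − 0.074 − 0.130 − 0.145 − 0.167 − 0.139 − 0.155 + 0.023 + 0.029 + 0.056 + 0.068 − 0.012 = 0.922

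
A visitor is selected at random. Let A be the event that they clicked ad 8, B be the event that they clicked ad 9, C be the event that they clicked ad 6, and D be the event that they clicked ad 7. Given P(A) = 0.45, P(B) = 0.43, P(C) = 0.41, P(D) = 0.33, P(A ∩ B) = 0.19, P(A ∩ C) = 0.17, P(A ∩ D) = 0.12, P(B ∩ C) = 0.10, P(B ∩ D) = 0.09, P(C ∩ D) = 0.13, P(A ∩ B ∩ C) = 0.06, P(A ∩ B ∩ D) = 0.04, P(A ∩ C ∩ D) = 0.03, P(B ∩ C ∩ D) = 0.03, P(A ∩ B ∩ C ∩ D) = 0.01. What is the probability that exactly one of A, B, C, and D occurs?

0.46

By inclusion–exclusion (exactly-one form):
P(exactly one) = 0.45 + 0.43 + 0.41 + 0.33 − 2·0.19 − 2·0.17 − 2·0.12 − 2·0.10 − 2·0.09 − 2·0.13 + 3·0.06 + 3·0.04 + 3·0.03 + 3·0.03 − 4·0.01 = 0.46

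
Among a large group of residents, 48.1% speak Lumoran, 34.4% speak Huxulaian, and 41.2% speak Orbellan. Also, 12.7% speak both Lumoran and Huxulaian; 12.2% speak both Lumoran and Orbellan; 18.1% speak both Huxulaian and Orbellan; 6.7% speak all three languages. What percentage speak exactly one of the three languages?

57.8%

P(exactly one) = 48.1 + 34.4 + 41.2 − 2·12.7 − 2·12.2 − 2·18.1 + 3·6.7 = 57.8%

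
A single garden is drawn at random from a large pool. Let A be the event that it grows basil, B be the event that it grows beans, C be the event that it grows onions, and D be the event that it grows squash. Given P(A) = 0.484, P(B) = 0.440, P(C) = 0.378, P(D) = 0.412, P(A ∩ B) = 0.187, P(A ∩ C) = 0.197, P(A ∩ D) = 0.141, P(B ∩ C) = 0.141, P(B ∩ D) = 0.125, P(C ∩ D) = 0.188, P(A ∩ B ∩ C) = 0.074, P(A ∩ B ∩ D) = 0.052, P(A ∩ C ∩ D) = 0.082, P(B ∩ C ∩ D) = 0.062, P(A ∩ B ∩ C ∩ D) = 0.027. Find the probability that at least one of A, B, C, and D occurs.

Inclusion–exclusion gives
P(A ∪ B ∪ C ∪ D) = 0.484 + 0.440 + 0.378 + 0.412 − 0.187 − 0.197 − 0.141 − 0.141 − 0.125 − 0.188 + 0.074 + 0.052 + 0.082 + 0.062 − 0.027 = 0.978

0.978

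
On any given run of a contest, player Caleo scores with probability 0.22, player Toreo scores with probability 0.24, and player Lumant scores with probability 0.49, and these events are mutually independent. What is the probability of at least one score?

0.697672

P(none) = (1 − 0.22) × (1 − 0.24) × (1 − 0.49) = 0.78 × 0.76 × 0.51 = 0.302328
P(at least one) = 1 − 0.302328 = 0.697672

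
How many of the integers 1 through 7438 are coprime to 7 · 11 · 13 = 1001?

5350

By inclusion–exclusion:
floor(7438/7) + floor(7438/11) + floor(7438/13) − floor(7438/77) − floor(7438/91) − floor(7438/143) + floor(7438/1001) = 1062 + 676 + 572 − 96 − 81 − 52 + 7 = 2088
7438 − 2088 = 5350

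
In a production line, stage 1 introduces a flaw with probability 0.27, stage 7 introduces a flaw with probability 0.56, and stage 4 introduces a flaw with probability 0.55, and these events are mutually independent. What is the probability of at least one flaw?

0.85546

Independence gives P(none) = ∏(1 − pᵢ).
P(none) = (1 − 0.27) × (1 − 0.56) × (1 − 0.55) = 0.73 × 0.44 × 0.45 = 0.14454
P(at least one) = 1 − 0.14454 = 0.85546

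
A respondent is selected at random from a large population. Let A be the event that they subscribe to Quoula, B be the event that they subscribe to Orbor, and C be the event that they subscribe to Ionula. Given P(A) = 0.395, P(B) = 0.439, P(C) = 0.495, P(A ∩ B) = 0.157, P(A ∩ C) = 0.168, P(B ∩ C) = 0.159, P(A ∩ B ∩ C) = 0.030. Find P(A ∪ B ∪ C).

0.875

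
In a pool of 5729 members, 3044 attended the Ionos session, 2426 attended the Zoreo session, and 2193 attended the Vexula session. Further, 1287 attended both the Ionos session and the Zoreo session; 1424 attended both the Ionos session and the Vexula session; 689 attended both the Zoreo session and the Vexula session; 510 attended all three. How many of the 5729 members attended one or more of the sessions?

4773

N(≥1) = 3044 + 2426 + 2193 − 1287 − 1424 − 689 + 510 = 4773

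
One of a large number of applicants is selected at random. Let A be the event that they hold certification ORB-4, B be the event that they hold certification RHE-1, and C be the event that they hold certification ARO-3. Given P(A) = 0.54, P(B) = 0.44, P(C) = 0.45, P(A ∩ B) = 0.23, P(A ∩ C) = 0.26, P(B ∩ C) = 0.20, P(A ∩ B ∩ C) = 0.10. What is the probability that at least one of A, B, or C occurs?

0.84

Inclusion–exclusion gives
P(A ∪ B ∪ C) = 0.54 + 0.44 + 0.45 − 0.23 − 0.26 − 0.20 + 0.10 = 0.84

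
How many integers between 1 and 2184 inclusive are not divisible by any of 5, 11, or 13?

Apply inclusion-exclusion:
⌊2184/5⌋ + ⌊2184/11⌋ + ⌊2184/13⌋ − ⌊2184/55⌋ − ⌊2184/65⌋ − ⌊2184/143⌋ + ⌊2184/715⌋ = 436 + 198 + 168 − 39 − 33 − 15 + 3 = 718
2184 − 718 = 1466

1466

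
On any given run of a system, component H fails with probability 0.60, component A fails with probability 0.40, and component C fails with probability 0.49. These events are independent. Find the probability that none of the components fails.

0.1224

P(none) = (1 − 0.60) × (1 − 0.40) × (1 − 0.49) = 0.40 × 0.60 × 0.51 = 0.1224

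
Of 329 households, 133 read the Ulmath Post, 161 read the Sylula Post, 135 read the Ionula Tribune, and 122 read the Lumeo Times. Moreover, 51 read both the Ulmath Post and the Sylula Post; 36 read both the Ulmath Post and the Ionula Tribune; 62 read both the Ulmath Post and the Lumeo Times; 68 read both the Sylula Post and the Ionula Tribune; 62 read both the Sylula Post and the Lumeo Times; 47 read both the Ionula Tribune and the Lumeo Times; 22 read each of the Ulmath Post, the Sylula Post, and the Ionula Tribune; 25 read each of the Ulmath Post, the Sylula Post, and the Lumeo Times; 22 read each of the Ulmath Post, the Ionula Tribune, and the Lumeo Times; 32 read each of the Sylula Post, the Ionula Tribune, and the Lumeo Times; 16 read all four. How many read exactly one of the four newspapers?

By inclusion–exclusion (exactly-one form):
|exactly one| = 133 + 161 + 135 + 122 − 2·51 − 2·36 − 2·62 − 2·68 − 2·62 − 2·47 + 3·22 + 3·25 + 3·22 + 3·32 − 4·16 = 138

138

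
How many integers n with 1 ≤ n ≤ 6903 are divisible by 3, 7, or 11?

3317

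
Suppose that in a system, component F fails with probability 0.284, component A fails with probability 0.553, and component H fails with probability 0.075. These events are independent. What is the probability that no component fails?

P(none) = (1 − 0.284) × (1 − 0.553) × (1 − 0.075) = 0.716 × 0.447 × 0.925 = 0.2960481

0.2960481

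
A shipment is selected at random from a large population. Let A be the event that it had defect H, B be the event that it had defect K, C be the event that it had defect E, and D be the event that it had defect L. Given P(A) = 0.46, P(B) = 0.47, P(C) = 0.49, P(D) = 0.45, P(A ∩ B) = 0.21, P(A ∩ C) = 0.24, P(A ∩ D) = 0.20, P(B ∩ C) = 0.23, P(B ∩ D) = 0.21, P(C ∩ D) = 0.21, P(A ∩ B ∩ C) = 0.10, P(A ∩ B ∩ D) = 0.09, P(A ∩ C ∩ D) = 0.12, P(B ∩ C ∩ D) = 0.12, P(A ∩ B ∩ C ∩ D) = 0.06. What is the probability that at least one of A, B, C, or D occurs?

P(A ∪ B ∪ C ∪ D) = 0.46 + 0.47 + 0.49 + 0.45 − 0.21 − 0.24 − 0.20 − 0.23 − 0.21 − 0.21 + 0.10 + 0.09 + 0.12 + 0.12 − 0.06 = 0.94

0.94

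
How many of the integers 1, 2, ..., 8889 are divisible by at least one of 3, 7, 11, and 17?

By inclusion–exclusion:
2963 + 1269 + 808 + 522 − 423 − 269 − 174 − 115 − 74 − 47 + 38 + 24 + 15 + 6 − 2 = 4541

4541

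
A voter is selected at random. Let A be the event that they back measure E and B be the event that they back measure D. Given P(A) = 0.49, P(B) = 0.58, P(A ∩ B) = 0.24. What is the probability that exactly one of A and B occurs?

0.59

By inclusion–exclusion (exactly-one form):
P(exactly one) = 0.49 + 0.58 − 2·0.24 = 0.59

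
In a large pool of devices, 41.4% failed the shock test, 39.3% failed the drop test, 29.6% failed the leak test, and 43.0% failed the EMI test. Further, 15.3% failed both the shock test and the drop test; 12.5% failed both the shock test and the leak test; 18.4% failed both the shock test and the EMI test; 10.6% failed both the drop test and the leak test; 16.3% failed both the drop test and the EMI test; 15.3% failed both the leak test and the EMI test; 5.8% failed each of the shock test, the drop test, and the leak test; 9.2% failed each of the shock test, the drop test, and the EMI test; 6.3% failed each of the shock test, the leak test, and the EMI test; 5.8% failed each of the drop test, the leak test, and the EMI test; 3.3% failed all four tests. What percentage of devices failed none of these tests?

11.3%

P(≥1) = 41.4 + 39.3 + 29.6 + 43.0 − 15.3 − 12.5 − 18.4 − 10.6 − 16.3 − 15.3 + 5.8 + 9.2 + 6.3 + 5.8 − 3.3 = 88.7%
P(none) = 100% − 88.7% = 11.3%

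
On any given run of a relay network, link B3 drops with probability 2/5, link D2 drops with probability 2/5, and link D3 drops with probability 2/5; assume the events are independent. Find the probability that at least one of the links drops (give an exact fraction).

Independence gives P(none) = ∏(1 − pᵢ).
P(none) = (1 − 2/5) × (1 − 2/5) × (1 − 2/5) = 3/5 × 3/5 × 3/5 = 27/125
P(at least one) = 1 − 27/125 = 98/125

98/125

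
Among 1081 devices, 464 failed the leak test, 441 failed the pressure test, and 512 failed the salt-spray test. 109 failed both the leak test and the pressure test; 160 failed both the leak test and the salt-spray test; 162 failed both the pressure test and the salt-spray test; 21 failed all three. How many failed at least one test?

1007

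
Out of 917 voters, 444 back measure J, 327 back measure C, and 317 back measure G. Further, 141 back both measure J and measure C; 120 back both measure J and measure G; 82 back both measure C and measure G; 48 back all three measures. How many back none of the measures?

124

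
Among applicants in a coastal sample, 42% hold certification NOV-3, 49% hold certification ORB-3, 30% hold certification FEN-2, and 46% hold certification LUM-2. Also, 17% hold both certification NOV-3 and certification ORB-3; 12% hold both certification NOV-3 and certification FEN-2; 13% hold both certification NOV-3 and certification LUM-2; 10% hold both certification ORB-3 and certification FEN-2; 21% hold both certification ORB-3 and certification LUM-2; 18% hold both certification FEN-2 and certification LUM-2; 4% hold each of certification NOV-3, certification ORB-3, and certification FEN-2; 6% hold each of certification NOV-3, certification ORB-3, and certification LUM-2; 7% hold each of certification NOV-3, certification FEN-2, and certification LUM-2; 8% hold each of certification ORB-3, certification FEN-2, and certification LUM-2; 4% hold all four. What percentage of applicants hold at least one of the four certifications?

By inclusion–exclusion:
P(≥1) = 42 + 49 + 30 + 46 − 17 − 12 − 13 − 10 − 21 − 18 + 4 + 6 + 7 + 8 − 4 = 97%

97%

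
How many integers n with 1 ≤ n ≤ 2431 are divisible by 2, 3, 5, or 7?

1875

Inclusion–exclusion gives
floor(2431/2) + floor(2431/3) + floor(2431/5) + floor(2431/7) − floor(2431/6) − floor(2431/10) − floor(2431/14) − floor(2431/15) − floor(2431/21) − floor(2431/35) + floor(2431/30) + floor(2431/42) + floor(2431/70) + floor(2431/105) − floor(2431/210) = 1215 + 810 + 486 + 347 − 405 − 243 − 173 − 162 − 115 − 69 + 81 + 57 + 34 + 23 − 11 = 1875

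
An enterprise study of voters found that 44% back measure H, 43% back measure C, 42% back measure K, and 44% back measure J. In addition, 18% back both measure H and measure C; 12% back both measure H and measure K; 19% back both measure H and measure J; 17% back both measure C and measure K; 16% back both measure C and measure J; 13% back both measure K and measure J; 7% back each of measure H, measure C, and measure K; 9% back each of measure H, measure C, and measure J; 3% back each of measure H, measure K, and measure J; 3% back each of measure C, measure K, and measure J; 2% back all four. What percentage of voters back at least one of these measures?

P(at least one) = 44 + 43 + 42 + 44 − 18 − 12 − 19 − 17 − 16 − 13 + 7 + 9 + 3 + 3 − 2 = 98%

98%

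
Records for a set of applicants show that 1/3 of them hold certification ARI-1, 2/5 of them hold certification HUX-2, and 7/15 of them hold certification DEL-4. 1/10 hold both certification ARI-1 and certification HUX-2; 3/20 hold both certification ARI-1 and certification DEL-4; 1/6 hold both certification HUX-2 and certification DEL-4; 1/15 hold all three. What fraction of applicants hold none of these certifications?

3/20

P(union) = 1/3 + 2/5 + 7/15 − 1/10 − 3/20 − 1/6 + 1/15 = 17/20
P(none) = 1 − 17/20 = 3/20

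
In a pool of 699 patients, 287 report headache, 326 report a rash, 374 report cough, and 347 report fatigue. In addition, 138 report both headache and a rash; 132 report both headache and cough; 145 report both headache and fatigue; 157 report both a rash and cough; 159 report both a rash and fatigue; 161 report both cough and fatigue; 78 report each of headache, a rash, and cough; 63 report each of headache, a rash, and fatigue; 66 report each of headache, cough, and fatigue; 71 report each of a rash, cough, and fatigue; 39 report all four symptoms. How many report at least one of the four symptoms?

681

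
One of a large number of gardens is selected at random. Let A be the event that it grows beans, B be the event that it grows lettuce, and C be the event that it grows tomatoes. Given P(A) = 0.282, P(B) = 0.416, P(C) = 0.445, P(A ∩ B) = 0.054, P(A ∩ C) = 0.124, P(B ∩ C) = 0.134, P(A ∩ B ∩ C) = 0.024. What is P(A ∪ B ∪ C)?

0.855

P(A ∪ B ∪ C) = 0.282 + 0.416 + 0.445 − 0.054 − 0.124 − 0.134 + 0.024 = 0.855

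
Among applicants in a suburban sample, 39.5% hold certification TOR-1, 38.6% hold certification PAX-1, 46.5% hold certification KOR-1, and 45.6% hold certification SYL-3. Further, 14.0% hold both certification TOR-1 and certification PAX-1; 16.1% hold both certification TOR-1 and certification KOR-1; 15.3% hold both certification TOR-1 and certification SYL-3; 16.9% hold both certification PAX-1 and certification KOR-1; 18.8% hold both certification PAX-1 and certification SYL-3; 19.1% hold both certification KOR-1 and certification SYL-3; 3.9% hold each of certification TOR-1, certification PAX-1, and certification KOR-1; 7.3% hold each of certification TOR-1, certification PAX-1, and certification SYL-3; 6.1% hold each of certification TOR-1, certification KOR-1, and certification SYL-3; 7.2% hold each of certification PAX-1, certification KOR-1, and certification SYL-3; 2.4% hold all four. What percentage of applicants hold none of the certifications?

P(union) = 39.5 + 38.6 + 46.5 + 45.6 − 14.0 − 16.1 − 15.3 − 16.9 − 18.8 − 19.1 + 3.9 + 7.3 + 6.1 + 7.2 − 2.4 = 92.1%
P(none) = 100% − 92.1% = 7.9%

7.9%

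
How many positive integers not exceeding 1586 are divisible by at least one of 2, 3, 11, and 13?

Apply inclusion-exclusion:
793 + 528 + 144 + 122 − 264 − 72 − 61 − 48 − 40 − 11 + 24 + 20 + 5 + 3 − 1 = 1142

1142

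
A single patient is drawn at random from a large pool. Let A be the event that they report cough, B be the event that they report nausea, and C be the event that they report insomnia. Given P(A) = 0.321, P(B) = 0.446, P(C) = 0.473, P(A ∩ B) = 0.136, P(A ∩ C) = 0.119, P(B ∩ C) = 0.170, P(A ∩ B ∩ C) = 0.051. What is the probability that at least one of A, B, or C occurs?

0.866

By inclusion-exclusion,
P(A ∪ B ∪ C) = 0.321 + 0.446 + 0.473 − 0.136 − 0.119 − 0.170 + 0.051 = 0.866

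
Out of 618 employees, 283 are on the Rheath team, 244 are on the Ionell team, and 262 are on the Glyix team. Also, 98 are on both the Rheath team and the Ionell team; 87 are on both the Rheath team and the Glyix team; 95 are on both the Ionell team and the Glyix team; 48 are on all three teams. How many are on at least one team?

|union| = 283 + 244 + 262 − 98 − 87 − 95 + 48 = 557

557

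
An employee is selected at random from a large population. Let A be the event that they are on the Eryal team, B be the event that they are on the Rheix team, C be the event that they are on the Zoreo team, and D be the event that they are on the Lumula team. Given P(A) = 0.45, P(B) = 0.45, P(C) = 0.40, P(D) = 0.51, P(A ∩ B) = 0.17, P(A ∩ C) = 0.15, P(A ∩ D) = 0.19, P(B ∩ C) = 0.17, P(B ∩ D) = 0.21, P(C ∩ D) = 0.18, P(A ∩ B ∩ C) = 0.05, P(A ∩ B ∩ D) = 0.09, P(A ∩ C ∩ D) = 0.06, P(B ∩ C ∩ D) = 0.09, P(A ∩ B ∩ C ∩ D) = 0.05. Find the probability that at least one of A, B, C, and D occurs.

Apply inclusion-exclusion:
P(A ∪ B ∪ C ∪ D) = 0.45 + 0.45 + 0.40 + 0.51 − 0.17 − 0.15 − 0.19 − 0.17 − 0.21 − 0.18 + 0.05 + 0.09 + 0.06 + 0.09 − 0.05 = 0.98

0.98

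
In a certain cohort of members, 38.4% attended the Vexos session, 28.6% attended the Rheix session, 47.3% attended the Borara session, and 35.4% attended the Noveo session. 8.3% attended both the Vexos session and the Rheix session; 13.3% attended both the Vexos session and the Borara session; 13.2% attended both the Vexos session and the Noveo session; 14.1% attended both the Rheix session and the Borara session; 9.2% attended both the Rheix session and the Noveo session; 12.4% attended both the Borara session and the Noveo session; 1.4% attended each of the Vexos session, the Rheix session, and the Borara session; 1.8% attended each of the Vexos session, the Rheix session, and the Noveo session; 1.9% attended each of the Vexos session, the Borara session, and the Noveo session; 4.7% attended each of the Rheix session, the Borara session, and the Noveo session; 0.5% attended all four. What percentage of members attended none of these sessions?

11.5%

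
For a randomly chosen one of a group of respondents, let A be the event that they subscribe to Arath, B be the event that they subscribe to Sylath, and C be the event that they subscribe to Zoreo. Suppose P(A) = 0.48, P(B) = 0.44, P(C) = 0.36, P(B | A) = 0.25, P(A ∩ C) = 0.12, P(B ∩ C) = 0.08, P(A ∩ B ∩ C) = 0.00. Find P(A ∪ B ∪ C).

P(A ∩ B) = P(A)·P(B|A) = 0.48 × 0.25 = 0.12
By inclusion–exclusion:
P(A ∪ B ∪ C) = 0.48 + 0.44 + 0.36 − 0.12 − 0.12 − 0.08 + 0.00 = 0.96

0.96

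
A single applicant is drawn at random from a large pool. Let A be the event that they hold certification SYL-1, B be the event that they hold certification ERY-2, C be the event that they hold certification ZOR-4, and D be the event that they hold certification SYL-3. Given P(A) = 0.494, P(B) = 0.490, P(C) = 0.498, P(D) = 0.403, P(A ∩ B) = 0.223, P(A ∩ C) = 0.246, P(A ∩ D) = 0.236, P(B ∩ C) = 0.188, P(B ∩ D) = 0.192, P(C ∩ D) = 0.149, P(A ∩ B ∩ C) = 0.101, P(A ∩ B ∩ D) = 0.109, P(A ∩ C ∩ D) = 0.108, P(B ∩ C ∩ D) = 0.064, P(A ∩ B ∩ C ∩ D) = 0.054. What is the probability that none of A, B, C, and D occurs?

0.021

P(A ∪ B ∪ C ∪ D) = 0.494 + 0.490 + 0.498 + 0.403 − 0.223 − 0.246 − 0.236 − 0.188 − 0.192 − 0.149 + 0.101 + 0.109 + 0.108 + 0.064 − 0.054 = 0.979
P(none) = 1 − 0.979 = 0.021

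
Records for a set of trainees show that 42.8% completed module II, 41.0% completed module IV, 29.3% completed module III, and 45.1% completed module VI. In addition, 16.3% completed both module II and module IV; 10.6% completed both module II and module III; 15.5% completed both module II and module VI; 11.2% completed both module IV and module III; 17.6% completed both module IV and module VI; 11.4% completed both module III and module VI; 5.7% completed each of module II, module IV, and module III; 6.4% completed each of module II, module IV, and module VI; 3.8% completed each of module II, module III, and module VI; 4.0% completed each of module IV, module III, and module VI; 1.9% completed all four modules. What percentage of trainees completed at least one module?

Apply inclusion-exclusion:
P(≥1) = 42.8 + 41.0 + 29.3 + 45.1 − 16.3 − 10.6 − 15.5 − 11.2 − 17.6 − 11.4 + 5.7 + 6.4 + 3.8 + 4.0 − 1.9 = 93.6%

93.6%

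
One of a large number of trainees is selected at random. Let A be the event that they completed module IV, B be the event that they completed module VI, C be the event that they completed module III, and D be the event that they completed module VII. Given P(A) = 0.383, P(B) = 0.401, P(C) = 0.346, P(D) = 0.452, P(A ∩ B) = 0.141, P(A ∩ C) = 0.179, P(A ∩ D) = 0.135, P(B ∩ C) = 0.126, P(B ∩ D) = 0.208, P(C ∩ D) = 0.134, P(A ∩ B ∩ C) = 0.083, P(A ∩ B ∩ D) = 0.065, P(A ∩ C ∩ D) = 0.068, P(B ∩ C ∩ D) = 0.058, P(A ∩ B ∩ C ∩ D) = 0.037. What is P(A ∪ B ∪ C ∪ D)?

0.896

P(A ∪ B ∪ C ∪ D) = 0.383 + 0.401 + 0.346 + 0.452 − 0.141 − 0.179 − 0.135 − 0.126 − 0.208 − 0.134 + 0.083 + 0.065 + 0.068 + 0.058 − 0.037 = 0.896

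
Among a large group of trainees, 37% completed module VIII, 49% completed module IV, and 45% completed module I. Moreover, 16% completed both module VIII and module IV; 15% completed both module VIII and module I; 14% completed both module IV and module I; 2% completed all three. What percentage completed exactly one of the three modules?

47%

Using the inclusion–exclusion count for exactly one event:
P(exactly one) = 37 + 49 + 45 − 2·16 − 2·15 − 2·14 + 3·2 = 47%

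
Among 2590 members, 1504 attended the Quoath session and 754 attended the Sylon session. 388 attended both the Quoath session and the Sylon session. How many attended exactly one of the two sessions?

Using the inclusion–exclusion count for exactly one event:
N(exactly one) = 1504 + 754 − 2·388 = 1482

1482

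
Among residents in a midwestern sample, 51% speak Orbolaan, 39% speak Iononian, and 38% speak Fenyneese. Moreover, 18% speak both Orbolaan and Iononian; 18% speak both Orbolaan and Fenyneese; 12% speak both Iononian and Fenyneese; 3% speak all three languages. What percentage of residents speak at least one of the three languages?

P(at least one) = 51 + 39 + 38 − 18 − 18 − 12 + 3 = 83%

83%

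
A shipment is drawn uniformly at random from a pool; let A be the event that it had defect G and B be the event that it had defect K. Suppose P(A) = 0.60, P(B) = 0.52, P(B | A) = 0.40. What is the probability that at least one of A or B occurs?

0.88

P(A ∩ B) = P(A)·P(B|A) = 0.60 × 0.40 = 0.24
P(A ∪ B) = 0.60 + 0.52 − 0.24 = 0.88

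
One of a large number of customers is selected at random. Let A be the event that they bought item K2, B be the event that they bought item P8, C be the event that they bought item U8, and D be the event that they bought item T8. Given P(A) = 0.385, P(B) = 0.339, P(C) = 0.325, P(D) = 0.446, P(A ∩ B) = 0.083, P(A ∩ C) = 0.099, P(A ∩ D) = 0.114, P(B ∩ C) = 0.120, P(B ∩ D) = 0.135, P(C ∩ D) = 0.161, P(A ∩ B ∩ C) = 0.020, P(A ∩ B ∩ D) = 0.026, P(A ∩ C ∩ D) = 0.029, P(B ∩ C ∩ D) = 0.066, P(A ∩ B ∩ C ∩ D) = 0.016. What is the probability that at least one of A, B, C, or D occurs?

0.908

Inclusion–exclusion gives
P(A ∪ B ∪ C ∪ D) = 0.385 + 0.339 + 0.325 + 0.446 − 0.083 − 0.099 − 0.114 − 0.120 − 0.135 − 0.161 + 0.020 + 0.026 + 0.029 + 0.066 − 0.016 = 0.908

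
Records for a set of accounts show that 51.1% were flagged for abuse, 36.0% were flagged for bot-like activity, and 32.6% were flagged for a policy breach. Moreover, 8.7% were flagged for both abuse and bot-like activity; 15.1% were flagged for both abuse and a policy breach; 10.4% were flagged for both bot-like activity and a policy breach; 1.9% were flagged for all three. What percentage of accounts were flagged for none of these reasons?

Apply inclusion-exclusion:
P(≥1) = 51.1 + 36.0 + 32.6 − 8.7 − 15.1 − 10.4 + 1.9 = 87.4%
P(none) = 100% − 87.4% = 12.6%

12.6%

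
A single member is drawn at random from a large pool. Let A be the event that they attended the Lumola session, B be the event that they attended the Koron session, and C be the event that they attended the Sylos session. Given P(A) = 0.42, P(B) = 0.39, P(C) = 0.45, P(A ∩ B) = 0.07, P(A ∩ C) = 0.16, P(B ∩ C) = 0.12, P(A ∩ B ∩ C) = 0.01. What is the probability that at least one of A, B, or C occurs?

0.92

P(A ∪ B ∪ C) = 0.42 + 0.39 + 0.45 − 0.07 − 0.16 − 0.12 + 0.01 = 0.92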